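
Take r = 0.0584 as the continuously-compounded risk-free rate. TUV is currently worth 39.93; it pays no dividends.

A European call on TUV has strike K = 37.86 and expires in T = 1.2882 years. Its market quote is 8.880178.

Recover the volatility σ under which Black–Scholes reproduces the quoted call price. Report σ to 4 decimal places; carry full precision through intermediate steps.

sigma = 0.3667

At σ = 0.3667 the Black–Scholes value reproduces the quote:
σ√T = 0.3667·√1.2882 = 0.416200
d₁ = (ln(S/K) + (r+σ²/2)T) / (σ√T) = (ln(39.93/37.86) + (0.0584+0.3667²/2)·1.2882) / 0.416200 = (0.053233 + 0.161842) / 0.416200 = 0.516758
d₂ = d₁ − σ√T = 0.516758 − 0.416200 = 0.100558
e^{−rT} = 0.927529
N(d₁) = 0.697338,  N(d₂) = 0.540049
V = S·N(d₁) − K·e^{−rT}·N(d₂) = 27.844689 − 18.964511 = 8.880178 (matching the quote); vega is positive throughout, so no other σ reproduces this price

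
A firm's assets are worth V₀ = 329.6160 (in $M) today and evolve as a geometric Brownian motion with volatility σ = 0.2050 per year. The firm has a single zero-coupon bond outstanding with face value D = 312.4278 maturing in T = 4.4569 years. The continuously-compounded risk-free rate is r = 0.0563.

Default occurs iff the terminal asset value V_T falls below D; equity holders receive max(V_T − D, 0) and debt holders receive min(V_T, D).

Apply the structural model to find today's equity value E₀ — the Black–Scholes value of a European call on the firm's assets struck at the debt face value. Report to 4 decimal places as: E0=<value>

With assets at 329.6160 and a single debt payment of 312.4278 at 4.4569 years:
d₁ = [ln(V₀/D) + (r + σ²/2)T] / (σ√T)
   = [ln(329.6160/312.4278) + (0.0563 + 0.5·0.2050²)·4.4569] / (0.2050·√4.4569)
   = [0.053555 + 0.344574] / 0.432783 = 0.919927
d₂ = d₁ − σ√T = 0.919927 − 0.432783 = 0.487144
N(d₁) = 0.821195,  N(d₂) = 0.686922,  e^(−rT) = 0.778082
E₀ = V₀·N(d₁) − D·e^(−rT)·N(d₂)
   = 329.6160·0.821195 − 312.4278·0.778082·0.686922 = 103.692000

E0=103.6920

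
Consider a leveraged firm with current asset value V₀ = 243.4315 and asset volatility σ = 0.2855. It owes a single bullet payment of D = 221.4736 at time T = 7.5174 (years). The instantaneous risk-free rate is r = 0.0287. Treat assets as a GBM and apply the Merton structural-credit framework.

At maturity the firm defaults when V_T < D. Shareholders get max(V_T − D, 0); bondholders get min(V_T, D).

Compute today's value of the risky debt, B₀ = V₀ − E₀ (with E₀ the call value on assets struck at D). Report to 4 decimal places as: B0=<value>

B0=142.0412

Apply the equity-as-call identities (strike 221.4736, horizon 7.5174 years):
d₁ = [ln(V₀/D) + (r + σ²/2)T] / (σ√T)
   = [ln(243.4315/221.4736) + (0.0287 + 0.5·0.2855²)·7.5174] / (0.2855·√7.5174)
   = [0.094532 + 0.522122] / 0.782780 = 0.787774
d₂ = d₁ − σ√T = 0.787774 − 0.782780 = 0.004994
N(d₁) = 0.784586,  N(d₂) = 0.501992,  e^(−rT) = 0.805937
E₀ = V₀·N(d₁) − D·e^(−rT)·N(d₂)
   = 243.4315·0.784586 − 221.4736·0.805937·0.501992 = 101.390336
B₀ = V₀ − E₀ = 243.4315 − 101.390336 = 142.041164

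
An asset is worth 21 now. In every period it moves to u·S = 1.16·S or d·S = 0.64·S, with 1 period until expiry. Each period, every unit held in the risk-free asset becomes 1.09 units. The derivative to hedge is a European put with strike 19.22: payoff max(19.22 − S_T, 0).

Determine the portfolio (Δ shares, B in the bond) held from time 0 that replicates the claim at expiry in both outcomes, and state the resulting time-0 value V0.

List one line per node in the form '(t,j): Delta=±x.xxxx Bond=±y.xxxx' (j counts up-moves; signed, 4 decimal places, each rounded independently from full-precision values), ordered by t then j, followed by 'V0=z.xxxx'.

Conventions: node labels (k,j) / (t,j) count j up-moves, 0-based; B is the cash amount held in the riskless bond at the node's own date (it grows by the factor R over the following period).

(0,0): Delta=-0.5293 Bond=11.8292
V0=0.7138

The replicating-portfolio and risk-neutral prices coincide; use p* = (1.09−0.64)/(1.16−0.64) = 0.8654 for the latter.
Terminal payoffs: V(1,0)=5.7800, V(1,1)=0.0000
Node (0,0) S=21.0000: V=(p*·0.0000+(1−p*)·5.7800)/1.09=0.7138; Δ=(0.0000−5.7800)/(24.3600−13.4400)=-0.5293; B=V−Δ·S=11.8292
Verification: the root portfolio costs Δ(0,0)·S0 + B(0,0) = 0.7138, matching V0.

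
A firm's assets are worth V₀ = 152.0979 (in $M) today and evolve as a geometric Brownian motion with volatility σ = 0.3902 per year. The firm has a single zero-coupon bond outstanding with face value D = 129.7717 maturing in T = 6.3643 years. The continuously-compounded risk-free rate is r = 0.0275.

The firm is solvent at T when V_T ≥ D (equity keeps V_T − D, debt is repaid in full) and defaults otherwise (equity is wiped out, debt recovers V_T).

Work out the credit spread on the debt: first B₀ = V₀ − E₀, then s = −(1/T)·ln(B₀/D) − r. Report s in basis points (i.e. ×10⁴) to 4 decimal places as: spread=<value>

Equity is a call on the firm's assets struck at D = 129.7717:
d₁ = [ln(V₀/D) + (r + σ²/2)T] / (σ√T)
   = [ln(152.0979/129.7717) + (0.0275 + 0.5·0.3902²)·6.3643] / (0.3902·√6.3643)
   = [0.158748 + 0.659520] / 0.984380 = 0.831252
d₂ = d₁ − σ√T = 0.831252 − 0.984380 = -0.153128
N(d₁) = 0.797084,  N(d₂) = 0.439149,  e^(−rT) = 0.839442
E₀ = V₀·N(d₁) − D·e^(−rT)·N(d₂)
   = 152.0979·0.797084 − 129.7717·0.839442·0.439149 = 73.395837
B₀ = V₀ − E₀ = 152.0979 − 73.395837 = 78.702063
spread = −(1/T)·ln(B₀/D) − r = −(1/6.3643)·ln(78.702063/129.7717) − 0.0275 = 0.05108011
in basis points: 0.05108011 × 10⁴ = 510.8011 bp

spread=510.8011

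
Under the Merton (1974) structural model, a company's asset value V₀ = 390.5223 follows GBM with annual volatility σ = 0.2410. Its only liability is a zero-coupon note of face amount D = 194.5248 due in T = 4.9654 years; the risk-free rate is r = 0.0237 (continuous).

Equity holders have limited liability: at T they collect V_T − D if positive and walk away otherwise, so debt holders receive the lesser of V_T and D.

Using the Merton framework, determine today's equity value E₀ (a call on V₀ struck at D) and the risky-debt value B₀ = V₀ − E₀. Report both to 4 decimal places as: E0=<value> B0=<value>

Apply the equity-as-call identities (strike 194.5248, horizon 4.9654 years):
d₁ = [ln(V₀/D) + (r + σ²/2)T] / (σ√T)
   = [ln(390.5223/194.5248) + (0.0237 + 0.5·0.2410²)·4.9654] / (0.2410·√4.9654)
   = [0.696925 + 0.261878] / 0.537025 = 1.785399
d₂ = d₁ − σ√T = 1.785399 − 0.537025 = 1.248374
N(d₁) = 0.962902,  N(d₂) = 0.894053,  e^(−rT) = 0.888980
E₀ = V₀·N(d₁) − D·e^(−rT)·N(d₂)
   = 390.5223·0.962902 − 194.5248·0.888980·0.894053 = 221.427109
B₀ = V₀ − E₀ = 390.5223 − 221.427109 = 169.095191

E0=221.4271 B0=169.0952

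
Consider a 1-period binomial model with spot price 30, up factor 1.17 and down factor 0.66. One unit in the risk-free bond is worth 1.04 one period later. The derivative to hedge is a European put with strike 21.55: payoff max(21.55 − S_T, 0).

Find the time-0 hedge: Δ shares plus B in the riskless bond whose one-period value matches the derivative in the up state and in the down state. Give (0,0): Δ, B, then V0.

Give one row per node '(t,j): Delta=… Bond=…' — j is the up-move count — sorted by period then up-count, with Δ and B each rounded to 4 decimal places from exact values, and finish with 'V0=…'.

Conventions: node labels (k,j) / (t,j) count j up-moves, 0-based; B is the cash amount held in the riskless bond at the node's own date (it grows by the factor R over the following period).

The replicating-portfolio and risk-neutral prices coincide; use p* = (1.04−0.66)/(1.17−0.66) = 0.7451 for the latter.
At maturity the claim pays: V(1,0)=1.7500, V(1,1)=0.0000
(0,0): S=30.0000. Δ = (V_up−V_dn)/(S_up−S_dn) = (0.0000−1.7500)/(35.1000−19.8000) = -0.1144. V = [p*·0.0000 + (1−p*)·1.7500]/1.04 = 0.4289. B = V − Δ·S = 3.8603.
As a check, the time-0 holding Δ(0,0)·S0 + B(0,0) comes to 0.4289 — exactly V0.

(0,0): Delta=-0.1144 Bond=3.8603
V0=0.4289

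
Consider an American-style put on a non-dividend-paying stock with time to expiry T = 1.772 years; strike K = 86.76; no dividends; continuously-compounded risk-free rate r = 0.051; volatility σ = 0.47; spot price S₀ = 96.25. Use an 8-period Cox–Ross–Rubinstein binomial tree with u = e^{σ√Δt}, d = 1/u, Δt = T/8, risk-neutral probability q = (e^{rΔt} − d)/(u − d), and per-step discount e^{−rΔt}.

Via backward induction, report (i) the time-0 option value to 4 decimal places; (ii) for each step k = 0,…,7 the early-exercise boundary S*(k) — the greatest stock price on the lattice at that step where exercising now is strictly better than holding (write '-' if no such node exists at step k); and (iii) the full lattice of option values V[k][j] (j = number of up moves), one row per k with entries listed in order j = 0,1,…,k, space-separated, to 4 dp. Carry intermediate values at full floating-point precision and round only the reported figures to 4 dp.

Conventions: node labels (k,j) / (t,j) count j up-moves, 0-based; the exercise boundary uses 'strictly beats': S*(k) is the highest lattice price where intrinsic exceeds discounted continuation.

price = 14.8691
boundary = - - - - 39.7317 49.5682 39.7317 49.5682
tree:
14.8691
20.8513 8.4929
28.3690 12.8910 3.7464
37.2663 19.0370 6.2828 0.9812
47.0283 27.1757 10.3336 1.8738 0.0000
54.9128 37.1918 16.5552 3.5784 0.0000 0.0000
61.2327 47.0283 25.5452 6.8335 0.0000 0.0000 0.0000
66.2984 54.9128 37.1918 13.0495 0.0000 0.0000 0.0000 0.0000
70.3589 61.2327 47.0283 24.9201 0.0000 0.0000 0.0000 0.0000 0.0000

Δt=0.22150, u=1.24757, d=0.80156, q=0.47040, disc=e^(-rΔt)=0.98877
k=8 terminal: V=max(K-S,0) → 70.3589 61.2327 47.0283 24.9201 0.0000 0.0000 0.0000 0.0000 0.0000
k=7: j=0 S=20.4616 intr=66.2984 cont=65.3238 V=66.2984[EX]; j=1 S=31.8472 intr=54.9128 cont=53.9382 V=54.9128[EX]; j=2 S=49.5682 intr=37.1918 cont=36.2172 V=37.1918[EX]; j=3 S=77.1498 intr=9.6102 cont=13.0495 V=13.0495[hold]; j=4 S=120.0789 intr=0.0000 cont=0.0000 V=0.0000[hold]; j=5 S=186.8953 intr=0.0000 cont=0.0000 V=0.0000[hold]; j=6 S=290.8908 intr=0.0000 cont=0.0000 V=0.0000[hold]; j=7 S=452.7534 intr=0.0000 cont=0.0000 V=0.0000[hold]  S*(7)=49.5682
k=6: j=0 S=25.5273 intr=61.2327 cont=60.2581 V=61.2327[EX]; j=1 S=39.7317 intr=47.0283 cont=46.0537 V=47.0283[EX]; j=2 S=61.8399 intr=24.9201 cont=25.5452 V=25.5452[hold]; j=3 S=96.2500 intr=0.0000 cont=6.8335 V=6.8335[hold]; j=4 S=149.8071 intr=0.0000 cont=0.0000 V=0.0000[hold]; j=5 S=233.1654 intr=0.0000 cont=0.0000 V=0.0000[hold]; j=6 S=362.9074 intr=0.0000 cont=0.0000 V=0.0000[hold]  S*(6)=39.7317
k=5: j=0 S=31.8472 intr=54.9128 cont=53.9382 V=54.9128[EX]; j=1 S=49.5682 intr=37.1918 cont=36.5080 V=37.1918[EX]; j=2 S=77.1498 intr=9.6102 cont=16.5552 V=16.5552[hold]; j=3 S=120.0789 intr=0.0000 cont=3.5784 V=3.5784[hold]; j=4 S=186.8953 intr=0.0000 cont=0.0000 V=0.0000[hold]; j=5 S=290.8908 intr=0.0000 cont=0.0000 V=0.0000[hold]  S*(5)=49.5682
k=4: j=0 S=39.7317 intr=47.0283 cont=46.0537 V=47.0283[EX]; j=1 S=61.8399 intr=24.9201 cont=27.1757 V=27.1757[hold]; j=2 S=96.2500 intr=0.0000 cont=10.3336 V=10.3336[hold]; j=3 S=149.8071 intr=0.0000 cont=1.8738 V=1.8738[hold]; j=4 S=233.1654 intr=0.0000 cont=0.0000 V=0.0000[hold]  S*(4)=39.7317
k=3: j=0 S=49.5682 intr=37.1918 cont=37.2663 V=37.2663[hold]; j=1 S=77.1498 intr=9.6102 cont=19.0370 V=19.0370[hold]; j=2 S=120.0789 intr=0.0000 cont=6.2828 V=6.2828[hold]; j=3 S=186.8953 intr=0.0000 cont=0.9812 V=0.9812[hold]  S*(3)=-
k=2: j=0 S=61.8399 intr=24.9201 cont=28.3690 V=28.3690[hold]; j=1 S=96.2500 intr=0.0000 cont=12.8910 V=12.8910[hold]; j=2 S=149.8071 intr=0.0000 cont=3.7464 V=3.7464[hold]  S*(2)=-
k=1: j=0 S=77.1498 intr=9.6102 cont=20.8513 V=20.8513[hold]; j=1 S=120.0789 intr=0.0000 cont=8.4929 V=8.4929[hold]  S*(1)=-
k=0: j=0 S=96.2500 intr=0.0000 cont=14.8691 V=14.8691[hold]  S*(0)=-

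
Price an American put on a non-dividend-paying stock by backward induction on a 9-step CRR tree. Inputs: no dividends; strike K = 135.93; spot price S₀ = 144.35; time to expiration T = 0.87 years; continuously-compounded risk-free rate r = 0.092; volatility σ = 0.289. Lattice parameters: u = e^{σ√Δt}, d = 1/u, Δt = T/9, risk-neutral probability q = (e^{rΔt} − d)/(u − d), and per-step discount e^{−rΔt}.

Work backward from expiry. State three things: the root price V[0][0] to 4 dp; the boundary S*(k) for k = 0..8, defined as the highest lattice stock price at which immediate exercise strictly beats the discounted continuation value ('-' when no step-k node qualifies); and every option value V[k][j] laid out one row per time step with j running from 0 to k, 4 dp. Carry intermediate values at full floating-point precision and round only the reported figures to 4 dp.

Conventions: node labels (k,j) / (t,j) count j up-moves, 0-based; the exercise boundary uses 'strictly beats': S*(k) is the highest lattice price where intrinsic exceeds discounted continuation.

Δt=0.09667  u=1.09401  d=0.91406  q=0.52719  discount=0.99115
step 9 (expiry): payoffs max(K−S,0) = 71.6302 58.9716 43.8210 25.6878 3.9847 0.0000 0.0000 0.0000 0.0000 0.0000
step 8: (k=8,j=0): S=70.3449, K−S=65.5851, hold=64.3815 ⇒ V=65.5851 exercise | (k=8,j=1): S=84.1936, K−S=51.7364, hold=50.5329 ⇒ V=51.7364 exercise | (k=8,j=2): S=100.7685, K−S=35.1615, hold=33.9580 ⇒ V=35.1615 exercise | (k=8,j=3): S=120.6065, K−S=15.3235, hold=14.1200 ⇒ V=15.3235 exercise | (k=8,j=4): S=144.3500, K−S=0.0000, hold=1.8673 ⇒ V=1.8673 continue | (k=8,j=5): S=172.7678, K−S=0.0000, hold=0.0000 ⇒ V=0.0000 continue | (k=8,j=6): S=206.7801, K−S=0.0000, hold=0.0000 ⇒ V=0.0000 continue | (k=8,j=7): S=247.4883, K−S=0.0000, hold=0.0000 ⇒ V=0.0000 continue | (k=8,j=8): S=296.2107, K−S=0.0000, hold=0.0000 ⇒ V=0.0000 continue  boundary S*=120.6065
step 7: (k=7,j=0): S=76.9584, K−S=58.9716, hold=57.7681 ⇒ V=58.9716 exercise | (k=7,j=1): S=92.1090, K−S=43.8210, hold=42.6175 ⇒ V=43.8210 exercise | (k=7,j=2): S=110.2422, K−S=25.6878, hold=24.4843 ⇒ V=25.6878 exercise | (k=7,j=3): S=131.9453, K−S=3.9847, hold=8.1566 ⇒ V=8.1566 continue | (k=7,j=4): S=157.9210, K−S=0.0000, hold=0.8751 ⇒ V=0.8751 continue | (k=7,j=5): S=189.0104, K−S=0.0000, hold=0.0000 ⇒ V=0.0000 continue | (k=7,j=6): S=226.2204, K−S=0.0000, hold=0.0000 ⇒ V=0.0000 continue | (k=7,j=7): S=270.7558, K−S=0.0000, hold=0.0000 ⇒ V=0.0000 continue  boundary S*=110.2422
step 6: (k=6,j=0): S=84.1936, K−S=51.7364, hold=50.5329 ⇒ V=51.7364 exercise | (k=6,j=1): S=100.7685, K−S=35.1615, hold=33.9580 ⇒ V=35.1615 exercise | (k=6,j=2): S=120.6065, K−S=15.3235, hold=16.2999 ⇒ V=16.2999 continue | (k=6,j=3): S=144.3500, K−S=0.0000, hold=4.2796 ⇒ V=4.2796 continue | (k=6,j=4): S=172.7678, K−S=0.0000, hold=0.4101 ⇒ V=0.4101 continue | (k=6,j=5): S=206.7801, K−S=0.0000, hold=0.0000 ⇒ V=0.0000 continue | (k=6,j=6): S=247.4883, K−S=0.0000, hold=0.0000 ⇒ V=0.0000 continue  boundary S*=100.7685
step 5: (k=5,j=0): S=92.1090, K−S=43.8210, hold=42.6175 ⇒ V=43.8210 exercise | (k=5,j=1): S=110.2422, K−S=25.6878, hold=24.9945 ⇒ V=25.6878 exercise | (k=5,j=2): S=131.9453, K−S=3.9847, hold=9.8747 ⇒ V=9.8747 continue | (k=5,j=3): S=157.9210, K−S=0.0000, hold=2.2198 ⇒ V=2.2198 continue | (k=5,j=4): S=189.0104, K−S=0.0000, hold=0.1922 ⇒ V=0.1922 continue | (k=5,j=5): S=226.2204, K−S=0.0000, hold=0.0000 ⇒ V=0.0000 continue  boundary S*=110.2422
step 4: (k=4,j=0): S=100.7685, K−S=35.1615, hold=33.9580 ⇒ V=35.1615 exercise | (k=4,j=1): S=120.6065, K−S=15.3235, hold=17.1976 ⇒ V=17.1976 continue | (k=4,j=2): S=144.3500, K−S=0.0000, hold=5.7874 ⇒ V=5.7874 continue | (k=4,j=3): S=172.7678, K−S=0.0000, hold=1.1407 ⇒ V=1.1407 continue | (k=4,j=4): S=206.7801, K−S=0.0000, hold=0.0901 ⇒ V=0.0901 continue  boundary S*=100.7685
step 3: (k=3,j=0): S=110.2422, K−S=25.6878, hold=25.4636 ⇒ V=25.6878 exercise | (k=3,j=1): S=131.9453, K−S=3.9847, hold=11.0832 ⇒ V=11.0832 continue | (k=3,j=2): S=157.9210, K−S=0.0000, hold=3.3081 ⇒ V=3.3081 continue | (k=3,j=3): S=189.0104, K−S=0.0000, hold=0.5816 ⇒ V=0.5816 continue  boundary S*=110.2422
step 2: (k=2,j=0): S=120.6065, K−S=15.3235, hold=17.8291 ⇒ V=17.8291 continue | (k=2,j=1): S=144.3500, K−S=0.0000, hold=6.9224 ⇒ V=6.9224 continue | (k=2,j=2): S=172.7678, K−S=0.0000, hold=1.8541 ⇒ V=1.8541 continue  boundary S*=-
step 1: (k=1,j=0): S=131.9453, K−S=3.9847, hold=11.9722 ⇒ V=11.9722 continue | (k=1,j=1): S=157.9210, K−S=0.0000, hold=4.2128 ⇒ V=4.2128 continue  boundary S*=-
step 0: (k=0,j=0): S=144.3500, K−S=0.0000, hold=7.8117 ⇒ V=7.8117 continue  boundary S*=-

price = 7.8117
boundary = - - - 110.2422 100.7685 110.2422 100.7685 110.2422 120.6065
tree:
7.8117
11.9722 4.2128
17.8291 6.9224 1.8541
25.6878 11.0832 3.3081 0.5816
35.1615 17.1976 5.7874 1.1407 0.0901
43.8210 25.6878 9.8747 2.2198 0.1922 0.0000
51.7364 35.1615 16.2999 4.2796 0.4101 0.0000 0.0000
58.9716 43.8210 25.6878 8.1566 0.8751 0.0000 0.0000 0.0000
65.5851 51.7364 35.1615 15.3235 1.8673 0.0000 0.0000 0.0000 0.0000
71.6302 58.9716 43.8210 25.6878 3.9847 0.0000 0.0000 0.0000 0.0000 0.0000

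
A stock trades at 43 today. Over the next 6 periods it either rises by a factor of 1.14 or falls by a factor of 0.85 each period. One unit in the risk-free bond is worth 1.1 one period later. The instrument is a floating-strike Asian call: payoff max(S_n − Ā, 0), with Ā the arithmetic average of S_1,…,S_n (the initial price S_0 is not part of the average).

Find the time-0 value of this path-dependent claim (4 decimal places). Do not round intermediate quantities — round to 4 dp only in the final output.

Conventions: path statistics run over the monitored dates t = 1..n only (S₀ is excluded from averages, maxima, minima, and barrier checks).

With p* = (R−d)/(u−d) = 0.8621, sum probability × payoff across the paths and divide by R^6.
Enumerate all 2^6 = 64 price paths (U = up ×1.14, D = down ×0.85); each path with k up-moves has probability p*^k·(1−p*)^(6−k).
DDDDDD: Ā=25.2947, payoff=0.0000, prob=0.000007
UDDDDD: Ā=33.9246, payoff=0.0000, prob=0.000043
DUDDDD: Ā=31.8463, payoff=0.0000, prob=0.000043
UUDDDD: Ā=42.7114, payoff=0.0000, prob=0.000269
DDUDDD: Ā=30.0797, payoff=0.0000, prob=0.000043
UDUDDD: Ā=40.3421, payoff=0.0000, prob=0.000269
DUUDDD: Ā=38.2638, payoff=0.0000, prob=0.000269
UUUDDD: Ā=51.3185, payoff=0.0000, prob=0.001681
DDDUDD: Ā=28.5781, payoff=0.0000, prob=0.000043
UDDUDD: Ā=38.3282, payoff=0.0000, prob=0.000269
DUDUDD: Ā=36.2499, payoff=0.0000, prob=0.000269
UUDUDD: Ā=48.6175, payoff=0.0000, prob=0.001681
DDUUDD: Ā=34.4833, payoff=0.0000, prob=0.000269
UDUUDD: Ā=46.2482, payoff=0.0000, prob=0.001681
DUUUDD: Ā=44.1699, payoff=0.0000, prob=0.001681
UUUUDD: Ā=59.2396, payoff=0.0000, prob=0.010507
DDDDUD: Ā=27.3017, payoff=0.0000, prob=0.000043
UDDDUD: Ā=36.6164, payoff=0.0000, prob=0.000269
DUDDUD: Ā=34.5381, payoff=0.0000, prob=0.000269
UUDDUD: Ā=46.3217, payoff=0.0000, prob=0.001681
DDUDUD: Ā=32.7715, payoff=0.0000, prob=0.000269
UDUDUD: Ā=43.9524, payoff=0.0000, prob=0.001681
DUUDUD: Ā=41.8740, payoff=0.0000, prob=0.001681
UUUDUD: Ā=56.1605, payoff=0.0000, prob=0.010507
DDDUUD: Ā=31.2699, payoff=0.0000, prob=0.000269
UDDUUD: Ā=41.9385, payoff=0.0000, prob=0.001681
DUDUUD: Ā=39.8601, payoff=0.0000, prob=0.001681
UUDUUD: Ā=53.4595, payoff=0.0000, prob=0.010507
DDUUUD: Ā=38.0936, payoff=1.0301, prob=0.001681
UDUUUD: Ā=51.0902, payoff=1.3816, prob=0.010507
DUUUUD: Ā=49.0118, payoff=3.4599, prob=0.010507
UUUUUD: Ā=65.7335, payoff=4.6404, prob=0.065671
DDDDDU: Ā=26.2168, payoff=0.0000, prob=0.000043
UDDDDU: Ā=35.1614, payoff=0.0000, prob=0.000269
DUDDDU: Ā=33.0830, payoff=0.0000, prob=0.000269
UUDDDU: Ā=44.3702, payoff=0.0000, prob=0.001681
DDUDDU: Ā=31.3165, payoff=0.0000, prob=0.000269
UDUDDU: Ā=42.0009, payoff=0.0000, prob=0.001681
DUUDDU: Ā=39.9226, payoff=0.0000, prob=0.001681
UUUDDU: Ā=53.5432, payoff=0.0000, prob=0.010507
DDDUDU: Ā=29.8149, payoff=0.0000, prob=0.000269
UDDUDU: Ā=39.9870, payoff=0.0000, prob=0.001681
DUDUDU: Ā=37.9087, payoff=1.2150, prob=0.001681
UUDUDU: Ā=50.8422, payoff=1.6296, prob=0.010507
DDUUDU: Ā=36.1421, payoff=2.9816, prob=0.001681
UDUUDU: Ā=48.4729, payoff=3.9989, prob=0.010507
DUUUDU: Ā=46.3946, payoff=6.0772, prob=0.010507
UUUUDU: Ā=62.2233, payoff=8.1506, prob=0.065671
DDDDUU: Ā=28.5385, payoff=0.6327, prob=0.000269
UDDDUU: Ā=38.2752, payoff=0.8485, prob=0.001681
DUDDUU: Ā=36.1968, payoff=2.9268, prob=0.001681
UUDDUU: Ā=48.5464, payoff=3.9254, prob=0.010507
DDUDUU: Ā=34.4303, payoff=4.6934, prob=0.001681
UDUDUU: Ā=46.1771, payoff=6.2947, prob=0.010507
DUUDUU: Ā=44.0987, payoff=8.3730, prob=0.010507
UUUDUU: Ā=59.1442, payoff=11.2297, prob=0.065671
DDDUUU: Ā=32.9287, payoff=6.1950, prob=0.001681
UDDUUU: Ā=44.1632, payoff=8.3086, prob=0.010507
DUDUUU: Ā=42.0848, payoff=10.3870, prob=0.010507
UUDUUU: Ā=56.4432, payoff=13.9307, prob=0.065671
DDUUUU: Ā=40.3182, payoff=12.1535, prob=0.010507
UDUUUU: Ā=54.0739, payoff=16.3000, prob=0.065671
DUUUUU: Ā=51.9955, payoff=18.3784, prob=0.065671
UUUUUU: Ā=69.7352, payoff=24.6486, prob=0.410442
Price = Σ prob·payoff / R^6 = 15.613479 / 1.771561 = 8.8134

price = 8.8134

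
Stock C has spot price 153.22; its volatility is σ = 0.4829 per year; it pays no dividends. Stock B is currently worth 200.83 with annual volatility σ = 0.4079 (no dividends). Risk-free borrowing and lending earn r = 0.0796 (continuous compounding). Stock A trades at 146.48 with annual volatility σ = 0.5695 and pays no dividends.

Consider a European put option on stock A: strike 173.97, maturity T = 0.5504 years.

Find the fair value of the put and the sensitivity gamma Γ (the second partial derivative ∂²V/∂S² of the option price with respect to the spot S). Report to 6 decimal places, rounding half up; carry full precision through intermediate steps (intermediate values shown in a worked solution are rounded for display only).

price = 37.375870
Γ = 0.006419

σ√T = 0.5695·√0.5504 = 0.422506
d₁ = (ln(S/K) + (r+σ²/2)T) / (σ√T) = (ln(146.48/173.97) + (0.0796+0.5695²/2)·0.5504) / 0.422506 = (-0.171994 + 0.133068) / 0.422506 = -0.092132
d₂ = d₁ − σ√T = -0.092132 − 0.422506 = -0.514638
e^{−rT} = 0.957134
N(−d₁) = 0.536704,  N(−d₂) = 0.696597
Put price V = K·e^{−rT}·N(−d₂) − S·N(−d₁) = 115.992202 − 78.616333 = 37.375870
φ(d₁) = (1/√(2π))·e^{−d₁²/2} = 0.397253
Γ = φ(d₁) / (S·σ·√T) = 0.006419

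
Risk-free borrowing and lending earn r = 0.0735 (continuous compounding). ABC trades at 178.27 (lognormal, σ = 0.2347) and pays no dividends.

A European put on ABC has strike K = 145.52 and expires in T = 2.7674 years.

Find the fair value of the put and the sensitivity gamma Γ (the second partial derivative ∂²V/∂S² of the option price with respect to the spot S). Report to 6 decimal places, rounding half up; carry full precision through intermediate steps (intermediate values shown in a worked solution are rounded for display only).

price = 4.322464
Γ = 0.002670

σ√T = 0.2347·√2.7674 = 0.390435
d₁ = (ln(S/K) + (r+σ²/2)T) / (σ√T) = (ln(178.27/145.52) + (0.0735+0.2347²/2)·2.7674) / 0.390435 = (0.202986 + 0.279624) / 0.390435 = 1.236081
d₂ = d₁ − σ√T = 1.236081 − 0.390435 = 0.845645
e^{−rT} = 0.815949
N(−d₁) = 0.108214,  N(−d₂) = 0.198875
Put price V = K·e^{−rT}·N(−d₂) − S·N(−d₁) = 23.613828 − 19.291364 = 4.322464
φ(d₁) = (1/√(2π))·e^{−d₁²/2} = 0.185837
Γ = φ(d₁) / (S·σ·√T) = 0.002670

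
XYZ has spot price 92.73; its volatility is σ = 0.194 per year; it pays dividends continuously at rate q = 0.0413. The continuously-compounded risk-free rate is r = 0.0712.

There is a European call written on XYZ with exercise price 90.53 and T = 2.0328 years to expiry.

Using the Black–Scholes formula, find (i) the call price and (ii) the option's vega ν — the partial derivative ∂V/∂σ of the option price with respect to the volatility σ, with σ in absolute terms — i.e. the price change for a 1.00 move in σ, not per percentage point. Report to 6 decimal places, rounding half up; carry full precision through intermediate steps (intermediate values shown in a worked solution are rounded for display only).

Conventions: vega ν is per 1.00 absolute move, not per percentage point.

σ√T = 0.194·√2.0328 = 0.276598
d₁ = (ln(S/K) + (r−q+σ²/2)T) / (σ√T) = (ln(92.73/90.53) + (0.0712−0.0413+0.194²/2)·2.0328) / 0.276598 = (0.024011 + 0.099034) / 0.276598 = 0.444850
d₂ = d₁ − σ√T = 0.444850 − 0.276598 = 0.168252
e^{−rT} = 0.865251
e^{−qT} = 0.919473
N(d₁) = 0.671786,  N(d₂) = 0.566808
Call price V = S·e^{−qT}·N(d₁) − K·e^{−rT}·N(d₂) = 57.278309 − 44.398716 = 12.879593
φ(d₁) = (1/√(2π))·e^{−d₁²/2} = 0.361359
ν = S·e^{−qT}·φ(d₁)·√T = 43.928357

price = 12.879593
ν = 43.928357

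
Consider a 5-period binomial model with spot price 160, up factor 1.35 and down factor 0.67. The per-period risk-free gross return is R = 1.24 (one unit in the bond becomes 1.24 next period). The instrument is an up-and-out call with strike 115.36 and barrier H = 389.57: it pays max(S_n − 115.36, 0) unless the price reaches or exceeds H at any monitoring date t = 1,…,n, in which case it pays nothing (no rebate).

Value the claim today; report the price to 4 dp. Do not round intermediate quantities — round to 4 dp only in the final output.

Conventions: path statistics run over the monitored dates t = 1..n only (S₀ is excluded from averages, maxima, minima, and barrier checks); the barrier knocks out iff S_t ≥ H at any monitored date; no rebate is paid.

No-arbitrage gives p* = (R−d)/(u−d) = 0.8382: enumerate every path, weight its payoff by its p*-probability, and discount by R^5.
Enumerate all 2^5 = 32 price paths (U = up ×1.35, D = down ×0.67); each path with k up-moves has probability p*^k·(1−p*)^(5−k).
DDDDD: M=107.2000, payoff=0.0000, prob=0.000111
UDDDD: M=216.0000, payoff=0.0000, prob=0.000574
DUDDD: M=144.7200, payoff=0.0000, prob=0.000574
UUDDD: M=291.6000, payoff=0.0000, prob=0.002974
DDUDD: M=107.2000, payoff=0.0000, prob=0.000574
UDUDD: M=216.0000, payoff=0.0000, prob=0.002974
DUUDD: M=195.3720, payoff=0.0000, prob=0.002974
UUUDD: M=393.6600, payoff=0.0000, prob=0.015412
DDDUD: M=107.2000, payoff=0.0000, prob=0.000574
UDDUD: M=216.0000, payoff=0.0000, prob=0.002974
DUDUD: M=144.7200, payoff=0.0000, prob=0.002974
UUDUD: M=291.6000, payoff=61.3540, prob=0.015412
DDUUD: M=130.8992, payoff=0.0000, prob=0.002974
UDUUD: M=263.7522, payoff=61.3540, prob=0.015412
DUUUD: M=263.7522, payoff=61.3540, prob=0.015412
UUUUD: M=531.4410, payoff=0.0000, prob=0.079863
DDDDU: M=107.2000, payoff=0.0000, prob=0.000574
UDDDU: M=216.0000, payoff=0.0000, prob=0.002974
DUDDU: M=144.7200, payoff=0.0000, prob=0.002974
UUDDU: M=291.6000, payoff=61.3540, prob=0.015412
DDUDU: M=107.2000, payoff=0.0000, prob=0.002974
UDUDU: M=216.0000, payoff=61.3540, prob=0.015412
DUUDU: M=195.3720, payoff=61.3540, prob=0.015412
UUUDU: M=393.6600, payoff=0.0000, prob=0.079863
DDDUU: M=107.2000, payoff=0.0000, prob=0.002974
UDDUU: M=216.0000, payoff=61.3540, prob=0.015412
DUDUU: M=176.7140, payoff=61.3540, prob=0.015412
UUDUU: M=356.0655, payoff=240.7055, prob=0.079863
DDUUU: M=176.7140, payoff=61.3540, prob=0.015412
UDUUU: M=356.0655, payoff=240.7055, prob=0.079863
DUUUU: M=356.0655, payoff=240.7055, prob=0.079863
UUUUU: M=717.4453, payoff=0.0000, prob=0.413837
Price = Σ prob·payoff / R^5 = 66.181050 / 2.931625 = 22.5749

price = 22.5749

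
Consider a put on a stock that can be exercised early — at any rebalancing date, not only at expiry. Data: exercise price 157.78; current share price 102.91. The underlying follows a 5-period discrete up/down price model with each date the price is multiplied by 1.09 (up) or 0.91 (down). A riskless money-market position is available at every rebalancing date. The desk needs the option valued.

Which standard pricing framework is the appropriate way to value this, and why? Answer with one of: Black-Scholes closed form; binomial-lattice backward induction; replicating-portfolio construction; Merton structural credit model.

Key observation: an American put (K = 157.78, S₀ = 102.91) on a 5-date tree has no closed form — the optimal stopping decision is embedded and must be resolved recursively from expiry.

framework: binomial-lattice backward induction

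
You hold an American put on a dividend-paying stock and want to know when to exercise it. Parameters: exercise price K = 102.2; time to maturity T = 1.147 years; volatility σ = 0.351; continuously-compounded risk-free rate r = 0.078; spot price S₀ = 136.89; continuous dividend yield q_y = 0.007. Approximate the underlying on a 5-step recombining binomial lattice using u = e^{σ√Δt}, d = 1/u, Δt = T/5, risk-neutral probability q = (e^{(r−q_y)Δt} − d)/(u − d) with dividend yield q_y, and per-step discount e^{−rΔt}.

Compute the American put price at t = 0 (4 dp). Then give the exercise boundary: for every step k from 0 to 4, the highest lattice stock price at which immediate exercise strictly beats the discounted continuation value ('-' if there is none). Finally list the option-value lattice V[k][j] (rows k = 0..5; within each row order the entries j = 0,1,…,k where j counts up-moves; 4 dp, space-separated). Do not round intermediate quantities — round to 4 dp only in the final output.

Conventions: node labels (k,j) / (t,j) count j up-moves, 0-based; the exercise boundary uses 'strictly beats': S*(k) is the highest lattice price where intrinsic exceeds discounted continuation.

Δt=0.22940, u=1.18307, d=0.84526, q=0.50668, disc=e^(-rΔt)=0.98227
k=5 terminal: V=max(K-S,0) → 43.1368 19.5317 0.0000 0.0000 0.0000 0.0000
k=4: j=0 S=69.8760 intr=32.3240 cont=30.6237 V=32.3240[EX]; j=1 S=97.8025 intr=4.3975 cont=9.4645 V=9.4645[hold]; j=2 S=136.8900 intr=0.0000 cont=0.0000 V=0.0000[hold]; j=3 S=191.5992 intr=0.0000 cont=0.0000 V=0.0000[hold]; j=4 S=268.1733 intr=0.0000 cont=0.0000 V=0.0000[hold]  S*(4)=69.8760
k=3: j=0 S=82.6683 intr=19.5317 cont=20.3738 V=20.3738[hold]; j=1 S=115.7073 intr=0.0000 cont=4.5863 V=4.5863[hold]; j=2 S=161.9507 intr=0.0000 cont=0.0000 V=0.0000[hold]; j=3 S=226.6755 intr=0.0000 cont=0.0000 V=0.0000[hold]  S*(3)=-
k=2: j=0 S=97.8025 intr=4.3975 cont=12.1551 V=12.1551[hold]; j=1 S=136.8900 intr=0.0000 cont=2.2224 V=2.2224[hold]; j=2 S=191.5992 intr=0.0000 cont=0.0000 V=0.0000[hold]  S*(2)=-
k=1: j=0 S=115.7073 intr=0.0000 cont=6.9961 V=6.9961[hold]; j=1 S=161.9507 intr=0.0000 cont=1.0769 V=1.0769[hold]  S*(1)=-
k=0: j=0 S=136.8900 intr=0.0000 cont=3.9261 V=3.9261[hold]  S*(0)=-

price = 3.9261
boundary = - - - - 69.8760
tree:
3.9261
6.9961 1.0769
12.1551 2.2224 0.0000
20.3738 4.5863 0.0000 0.0000
32.3240 9.4645 0.0000 0.0000 0.0000
43.1368 19.5317 0.0000 0.0000 0.0000 0.0000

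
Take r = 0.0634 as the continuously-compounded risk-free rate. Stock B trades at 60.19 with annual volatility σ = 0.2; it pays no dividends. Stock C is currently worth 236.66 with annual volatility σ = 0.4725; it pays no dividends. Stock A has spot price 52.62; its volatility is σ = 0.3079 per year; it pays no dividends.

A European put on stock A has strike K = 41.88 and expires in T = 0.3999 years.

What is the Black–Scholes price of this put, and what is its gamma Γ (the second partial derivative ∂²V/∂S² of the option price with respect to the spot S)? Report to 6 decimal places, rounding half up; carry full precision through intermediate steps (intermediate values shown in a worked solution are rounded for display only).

price = 0.407235
Γ = 0.014613

σ√T = 0.3079·√0.3999 = 0.194709
d₁ = (ln(S/K) + (r+σ²/2)T) / (σ√T) = (ln(52.62/41.88) + (0.0634+0.3079²/2)·0.3999) / 0.194709 = (0.228288 + 0.044309) / 0.194709 = 1.400026
d₂ = d₁ − σ√T = 1.400026 − 0.194709 = 1.205317
e^{−rT} = 0.974965
N(−d₁) = 0.080753,  N(−d₂) = 0.114040
Put price V = K·e^{−rT}·N(−d₂) − S·N(−d₁) = 4.656444 − 4.249209 = 0.407235
φ(d₁) = (1/√(2π))·e^{−d₁²/2} = 0.149722
Γ = φ(d₁) / (S·σ·√T) = 0.014613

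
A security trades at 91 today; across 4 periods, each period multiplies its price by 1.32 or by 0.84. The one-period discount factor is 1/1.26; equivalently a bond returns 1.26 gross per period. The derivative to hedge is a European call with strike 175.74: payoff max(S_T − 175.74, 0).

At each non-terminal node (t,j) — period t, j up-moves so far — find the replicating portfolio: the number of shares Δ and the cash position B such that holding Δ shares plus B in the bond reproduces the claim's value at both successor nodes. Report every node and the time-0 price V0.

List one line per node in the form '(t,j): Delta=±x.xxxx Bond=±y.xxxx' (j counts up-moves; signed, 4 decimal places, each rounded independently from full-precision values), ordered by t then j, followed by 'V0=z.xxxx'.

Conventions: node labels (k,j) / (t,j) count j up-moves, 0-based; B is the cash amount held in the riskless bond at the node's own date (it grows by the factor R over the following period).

Arbitrage-free pricing uses the up-move probability p* = (R−d)/(u−d) = 0.8750, discounting each step at R = 1.26.
Payoffs at expiry: V(4,0)=0.0000, V(4,1)=0.0000, V(4,2)=0.0000, V(4,3)=0.0696, V(4,4)=100.5322
Node (3,0) S=53.9361: V=(p*·0.0000+(1−p*)·0.0000)/1.26=0.0000; Δ=(0.0000−0.0000)/(71.1956−45.3063)=0.0000; B=V−Δ·S=0.0000
Node (3,1) S=84.7567: V=(p*·0.0000+(1−p*)·0.0000)/1.26=0.0000; Δ=(0.0000−0.0000)/(111.8788−71.1956)=0.0000; B=V−Δ·S=0.0000
Node (3,2) S=133.1891: V=(p*·0.0696+(1−p*)·0.0000)/1.26=0.0483; Δ=(0.0696−0.0000)/(175.8096−111.8788)=0.0011; B=V−Δ·S=-0.0966
Node (3,3) S=209.2971: V=(p*·100.5322+(1−p*)·0.0696)/1.26=69.8209; Δ=(100.5322−0.0696)/(276.2722−175.8096)=1.0000; B=V−Δ·S=-139.4762
Node (2,0) S=64.2096: V=(p*·0.0000+(1−p*)·0.0000)/1.26=0.0000; Δ=(0.0000−0.0000)/(84.7567−53.9361)=0.0000; B=V−Δ·S=0.0000
Node (2,1) S=100.9008: V=(p*·0.0483+(1−p*)·0.0000)/1.26=0.0335; Δ=(0.0483−0.0000)/(133.1891−84.7567)=0.0010; B=V−Δ·S=-0.0671
Node (2,2) S=158.5584: V=(p*·69.8209+(1−p*)·0.0483)/1.26=48.4915; Δ=(69.8209−0.0483)/(209.2971−133.1891)=0.9168; B=V−Δ·S=-96.8680
Node (1,0) S=76.4400: V=(p*·0.0335+(1−p*)·0.0000)/1.26=0.0233; Δ=(0.0335−0.0000)/(100.9008−64.2096)=0.0009; B=V−Δ·S=-0.0466
Node (1,1) S=120.1200: V=(p*·48.4915+(1−p*)·0.0335)/1.26=33.6780; Δ=(48.4915−0.0335)/(158.5584−100.9008)=0.8404; B=V−Δ·S=-67.2761
Node (0,0) S=91.0000: V=(p*·33.6780+(1−p*)·0.0233)/1.26=23.3898; Δ=(33.6780−0.0233)/(120.1200−76.4400)=0.7705; B=V−Δ·S=-46.7242
Check: Δ(0,0)·S0 + B(0,0) = 23.3898 = V0.

(0,0): Delta=0.7705 Bond=-46.7242
(1,0): Delta=0.0009 Bond=-0.0466
(1,1): Delta=0.8404 Bond=-67.2761
(2,0): Delta=0.0000 Bond=0.0000
(2,1): Delta=0.0010 Bond=-0.0671
(2,2): Delta=0.9168 Bond=-96.8680
(3,0): Delta=0.0000 Bond=0.0000
(3,1): Delta=0.0000 Bond=0.0000
(3,2): Delta=0.0011 Bond=-0.0966
(3,3): Delta=1.0000 Bond=-139.4762
V0=23.3898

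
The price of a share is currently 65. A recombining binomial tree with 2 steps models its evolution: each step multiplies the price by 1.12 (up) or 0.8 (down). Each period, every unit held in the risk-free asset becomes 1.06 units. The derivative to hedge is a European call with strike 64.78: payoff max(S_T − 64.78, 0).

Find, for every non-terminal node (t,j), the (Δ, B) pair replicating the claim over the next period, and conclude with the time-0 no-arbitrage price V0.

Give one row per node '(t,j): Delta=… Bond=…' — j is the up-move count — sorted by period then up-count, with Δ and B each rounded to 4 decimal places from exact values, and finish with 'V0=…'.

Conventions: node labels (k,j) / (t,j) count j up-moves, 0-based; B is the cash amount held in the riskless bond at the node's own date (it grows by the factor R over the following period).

Under the risk-neutral measure, an up-move has probability p* = (R−d)/(u−d) = 0.8125 and values discount at R = 1.06.
At maturity the claim pays: V(2,0)=0.0000, V(2,1)=0.0000, V(2,2)=16.7560
Node (1,0) S=52.0000: V=(p*·0.0000+(1−p*)·0.0000)/1.06=0.0000; Δ=(0.0000−0.0000)/(58.2400−41.6000)=0.0000; B=V−Δ·S=0.0000
Node (1,1) S=72.8000: V=(p*·16.7560+(1−p*)·0.0000)/1.06=12.8436; Δ=(16.7560−0.0000)/(81.5360−58.2400)=0.7193; B=V−Δ·S=-39.5189
Node (0,0) S=65.0000: V=(p*·12.8436+(1−p*)·0.0000)/1.06=9.8448; Δ=(12.8436−0.0000)/(72.8000−52.0000)=0.6175; B=V−Δ·S=-30.2916
As a check, the time-0 holding Δ(0,0)·S0 + B(0,0) comes to 9.8448 — exactly V0.

(0,0): Delta=0.6175 Bond=-30.2916
(1,0): Delta=0.0000 Bond=0.0000
(1,1): Delta=0.7193 Bond=-39.5189
V0=9.8448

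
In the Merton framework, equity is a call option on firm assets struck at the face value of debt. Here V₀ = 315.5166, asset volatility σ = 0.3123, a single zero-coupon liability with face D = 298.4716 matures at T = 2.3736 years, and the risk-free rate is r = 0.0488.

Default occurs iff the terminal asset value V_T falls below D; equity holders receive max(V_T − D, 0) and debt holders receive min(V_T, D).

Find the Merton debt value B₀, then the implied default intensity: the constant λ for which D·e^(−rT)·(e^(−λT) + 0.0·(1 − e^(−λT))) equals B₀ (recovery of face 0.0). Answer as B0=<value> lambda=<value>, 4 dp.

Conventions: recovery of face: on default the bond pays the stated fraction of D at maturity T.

B0=232.0192 lambda=0.0573

Work the structural quantities from V₀ = 315.5166 against face 298.4716:
d₁ = [ln(V₀/D) + (r + σ²/2)T] / (σ√T)
   = [ln(315.5166/298.4716) + (0.0488 + 0.5·0.3123²)·2.3736] / (0.3123·√2.3736)
   = [0.055537 + 0.231582] / 0.481145 = 0.596740
d₂ = d₁ − σ√T = 0.596740 − 0.481145 = 0.115595
N(d₁) = 0.724660,  N(d₂) = 0.546013,  e^(−rT) = 0.890625
E₀ = V₀·N(d₁) − D·e^(−rT)·N(d₂)
   = 315.5166·0.724660 − 298.4716·0.890625·0.546013 = 83.497397
B₀ = V₀ − E₀ = 315.5166 − 83.497397 = 232.019203
e^(−λT) = (B₀·e^(rT)/D − 0)/(1 − 0) = (232.0192·1.122807/298.4716 − 0)/1 = 0.87282258
λ = −ln(0.87282258)/2.3736 = 0.057307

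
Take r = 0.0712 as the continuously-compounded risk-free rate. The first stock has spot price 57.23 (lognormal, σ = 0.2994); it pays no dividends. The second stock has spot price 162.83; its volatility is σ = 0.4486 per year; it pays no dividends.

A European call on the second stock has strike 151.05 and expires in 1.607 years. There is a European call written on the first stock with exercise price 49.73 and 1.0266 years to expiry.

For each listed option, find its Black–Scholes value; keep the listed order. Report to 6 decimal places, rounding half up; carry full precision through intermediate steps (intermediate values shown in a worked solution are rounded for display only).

price(the second stock call K=151.05) = 49.135438
price(the first stock call K=49.73) = 13.205162

[the second stock call K=151.05]
σ√T = 0.4486·√1.607 = 0.568679
d₁ = (ln(S/K) + (r+σ²/2)T) / (σ√T) = (ln(162.83/151.05) + (0.0712+0.4486²/2)·1.607) / 0.568679 = (0.075096 + 0.276116) / 0.568679 = 0.617593
d₂ = d₁ − σ√T = 0.617593 − 0.568679 = 0.048914
e^{−rT} = 0.891885
N(d₁) = 0.731578,  N(d₂) = 0.519506
price = S·N(d₁) − K·e^{−rT}·N(d₂) = 119.122867 − 69.987430 = 49.135438
[the first stock call K=49.73]
σ√T = 0.2994·√1.0266 = 0.303356
d₁ = (ln(S/K) + (r+σ²/2)T) / (σ√T) = (ln(57.23/49.73) + (0.0712+0.2994²/2)·1.0266) / 0.303356 = (0.140470 + 0.119106) / 0.303356 = 0.855682
d₂ = d₁ − σ√T = 0.855682 − 0.303356 = 0.552326
e^{−rT} = 0.929514
N(d₁) = 0.803913,  N(d₂) = 0.709638
price = S·N(d₁) − K·e^{−rT}·N(d₂) = 46.007950 − 32.802788 = 13.205162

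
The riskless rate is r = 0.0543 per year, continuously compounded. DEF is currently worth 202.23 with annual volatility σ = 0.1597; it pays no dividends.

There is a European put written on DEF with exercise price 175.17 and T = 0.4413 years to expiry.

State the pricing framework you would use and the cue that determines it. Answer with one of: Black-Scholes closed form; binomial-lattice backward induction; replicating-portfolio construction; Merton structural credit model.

Key observation: with DEF following a GBM at constant σ and r, the European put struck at 175.17 prices in closed form — nothing here needs a stepwise model or a balance sheet.

framework: Black-Scholes closed form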